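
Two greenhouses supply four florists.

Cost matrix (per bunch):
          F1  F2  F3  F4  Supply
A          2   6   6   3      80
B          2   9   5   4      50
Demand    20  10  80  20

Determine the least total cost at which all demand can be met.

590

A cheapest plan:
  A–F1: 20 × 2 = 40
  A–F2: 10 × 6 = 60
  A–F3: 30 × 6 = 180
  A–F4: 20 × 3 = 60
  B–F3: 50 × 5 = 250
Total = 40 + 60 + 180 + 60 + 250 = 590.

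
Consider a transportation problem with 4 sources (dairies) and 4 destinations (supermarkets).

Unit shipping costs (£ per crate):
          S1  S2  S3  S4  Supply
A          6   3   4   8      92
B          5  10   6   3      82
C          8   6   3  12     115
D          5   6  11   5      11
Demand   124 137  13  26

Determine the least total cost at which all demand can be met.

A cheapest plan:
  A→S2: 92 × £3 = £276
  B→S1: 56 × £5 = £280
  B→S4: 26 × £3 = £78
  C→S1: 57 × £8 = £456
  C→S2: 45 × £6 = £270
  C→S3: 13 × £3 = £39
  D→S1: 11 × £5 = £55
Total = 276 + 280 + 78 + 456 + 270 + 39 + 55 = £1454.

1454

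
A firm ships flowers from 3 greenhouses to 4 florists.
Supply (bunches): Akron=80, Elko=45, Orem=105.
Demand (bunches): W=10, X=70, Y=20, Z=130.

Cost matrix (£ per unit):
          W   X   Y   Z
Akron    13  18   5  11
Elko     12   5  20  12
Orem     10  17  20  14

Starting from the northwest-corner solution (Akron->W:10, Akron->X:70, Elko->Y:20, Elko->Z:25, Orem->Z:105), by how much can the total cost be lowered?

1070

Current plan cost = 10·13 + 70·18 + 20·20 + 25·12 + 105·14 = £3560.
Optimal plan:
  Akron->Y: 20 × £5 = £100
  Akron->Z: 60 × £11 = £660
  Elko->X: 45 × £5 = £225
  Orem->W: 10 × £10 = £100
  Orem->X: 25 × £17 = £425
  Orem->Z: 70 × £14 = £980
Optimal cost = £2490.
Saving = 3560 − 2490 = £1070.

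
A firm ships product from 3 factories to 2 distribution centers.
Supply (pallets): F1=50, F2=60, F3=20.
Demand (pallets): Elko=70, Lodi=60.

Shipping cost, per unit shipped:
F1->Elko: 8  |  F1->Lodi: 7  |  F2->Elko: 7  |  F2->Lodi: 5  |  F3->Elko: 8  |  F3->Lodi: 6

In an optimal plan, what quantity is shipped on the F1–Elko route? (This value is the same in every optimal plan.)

50

Optimal shipments:
  F1→Elko: 50 × 8 = 400
  F2→Elko: 20 × 7 = 140
  F2→Lodi: 40 × 5 = 200
  F3→Lodi: 20 × 6 = 120
Total cost = 860.
So F1→Elko carries 50 pallets.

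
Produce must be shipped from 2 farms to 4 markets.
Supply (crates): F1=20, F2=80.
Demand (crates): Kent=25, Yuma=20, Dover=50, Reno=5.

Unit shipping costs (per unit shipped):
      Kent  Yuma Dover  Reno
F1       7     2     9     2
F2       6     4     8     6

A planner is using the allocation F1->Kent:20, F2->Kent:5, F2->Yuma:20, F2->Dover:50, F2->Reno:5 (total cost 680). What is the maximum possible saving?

70

Current plan cost = 20·7 + 5·6 + 20·4 + 50·8 + 5·6 = 680.
Optimal plan:
  F1→Yuma: 15 crates
  F1→Reno: 5 crates
  F2→Kent: 25 crates
  F2→Yuma: 5 crates
  F2→Dover: 50 crates
Optimal cost = 610.
Saving = 680 − 610 = 70.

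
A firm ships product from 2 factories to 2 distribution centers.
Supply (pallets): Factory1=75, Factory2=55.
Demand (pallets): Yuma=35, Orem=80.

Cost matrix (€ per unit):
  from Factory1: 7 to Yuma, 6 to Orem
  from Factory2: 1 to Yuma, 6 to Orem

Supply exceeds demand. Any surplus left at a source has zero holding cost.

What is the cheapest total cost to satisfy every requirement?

Optimal allocation:
  Factory1 to Orem: 60 × €6 = €360
  Factory2 to Yuma: 35 × €1 = €35
  Factory2 to Orem: 20 × €6 = €120
Total = 360 + 35 + 120 = €515.
(Supply check: Factory1 ships 60; Factory2 ships 55.)

515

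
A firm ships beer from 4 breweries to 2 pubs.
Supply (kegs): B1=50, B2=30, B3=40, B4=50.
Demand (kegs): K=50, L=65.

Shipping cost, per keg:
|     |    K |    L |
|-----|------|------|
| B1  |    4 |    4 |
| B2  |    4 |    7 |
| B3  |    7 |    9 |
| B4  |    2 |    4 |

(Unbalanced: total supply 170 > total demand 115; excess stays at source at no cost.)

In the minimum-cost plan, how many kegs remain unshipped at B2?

15

An optimal plan:
  B1→L: 50 × 4 = 200
  B2→K: 15 × 4 = 60
  B4→K: 35 × 2 = 70
  B4→L: 15 × 4 = 60
Total cost = 390.
B2 ships 15 of its 30, leaving 15.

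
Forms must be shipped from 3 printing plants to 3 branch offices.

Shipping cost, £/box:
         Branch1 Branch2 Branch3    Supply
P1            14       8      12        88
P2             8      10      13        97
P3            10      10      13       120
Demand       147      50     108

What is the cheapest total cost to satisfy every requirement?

A cheapest plan:
  P1–Branch2: 50 × £8 = £400
  P1–Branch3: 38 × £12 = £456
  P2–Branch1: 97 × £8 = £776
  P3–Branch1: 50 × £10 = £500
  P3–Branch3: 70 × £13 = £910
Total = 400 + 456 + 776 + 500 + 910 = £3042.
(Supply check: P1 ships 88; P2 ships 97; P3 ships 120.)

3042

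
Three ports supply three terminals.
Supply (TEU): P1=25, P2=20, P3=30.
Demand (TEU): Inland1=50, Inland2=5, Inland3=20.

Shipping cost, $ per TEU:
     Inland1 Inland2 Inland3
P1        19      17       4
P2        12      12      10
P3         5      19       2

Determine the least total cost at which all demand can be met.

555

Optimal allocation:
  P1->Inland2: 5 × $17 = $85
  P1->Inland3: 20 × $4 = $80
  P2->Inland1: 20 × $12 = $240
  P3->Inland1: 30 × $5 = $150
Total = 85 + 80 + 240 + 150 = $555.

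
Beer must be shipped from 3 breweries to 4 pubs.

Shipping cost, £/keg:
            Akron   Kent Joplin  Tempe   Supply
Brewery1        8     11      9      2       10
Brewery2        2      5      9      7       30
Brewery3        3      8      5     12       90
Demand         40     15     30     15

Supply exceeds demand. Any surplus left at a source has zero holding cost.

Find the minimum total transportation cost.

390

A cheapest plan:
  Brewery1–Tempe: 10 × £2 = £20
  Brewery2–Akron: 10 × £2 = £20
  Brewery2–Kent: 15 × £5 = £75
  Brewery2–Tempe: 5 × £7 = £35
  Brewery3–Akron: 30 × £3 = £90
  Brewery3–Joplin: 30 × £5 = £150
Total = 20 + 20 + 75 + 35 + 90 + 150 = £390.
(Supply check: Brewery1 ships 10; Brewery2 ships 30; Brewery3 ships 60.)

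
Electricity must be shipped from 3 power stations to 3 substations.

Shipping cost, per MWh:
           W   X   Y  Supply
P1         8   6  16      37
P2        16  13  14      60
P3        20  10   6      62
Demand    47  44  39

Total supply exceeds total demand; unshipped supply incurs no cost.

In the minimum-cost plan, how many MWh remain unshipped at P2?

An optimal plan:
  P1→W: 37 MWh
  P2→W: 10 MWh
  P2→X: 21 MWh
  P3→X: 23 MWh
  P3→Y: 39 MWh
Total cost = 1193.
P2 ships 31 of its 60, leaving 29.

29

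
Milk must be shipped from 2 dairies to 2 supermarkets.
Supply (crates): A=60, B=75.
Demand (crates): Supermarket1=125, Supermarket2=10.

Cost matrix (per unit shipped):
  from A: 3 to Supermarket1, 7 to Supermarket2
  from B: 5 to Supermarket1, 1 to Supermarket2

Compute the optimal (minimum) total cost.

An optimal shipping plan:
  A–Supermarket1: 60 × 3 = 180
  B–Supermarket1: 65 × 5 = 325
  B–Supermarket2: 10 × 1 = 10
Total = 180 + 325 + 10 = 515.

515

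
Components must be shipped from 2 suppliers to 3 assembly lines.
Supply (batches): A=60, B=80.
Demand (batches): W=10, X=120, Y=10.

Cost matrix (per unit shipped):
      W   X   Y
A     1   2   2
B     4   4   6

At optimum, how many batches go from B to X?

80

The minimum-cost plan:
  A to W: 10 × 1 = 10
  A to X: 40 × 2 = 80
  A to Y: 10 × 2 = 20
  B to X: 80 × 4 = 320
Total cost = 430.
So B→X carries 80 batches.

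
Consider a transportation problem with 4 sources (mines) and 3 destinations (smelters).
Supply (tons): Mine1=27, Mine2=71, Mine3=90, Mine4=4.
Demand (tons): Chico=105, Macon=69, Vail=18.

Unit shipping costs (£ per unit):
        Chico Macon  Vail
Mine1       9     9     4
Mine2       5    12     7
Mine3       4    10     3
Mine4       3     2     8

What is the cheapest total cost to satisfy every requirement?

One minimum-cost allocation:
  Mine1->Macon: 27 × £9 = £243
  Mine2->Chico: 71 × £5 = £355
  Mine3->Chico: 34 × £4 = £136
  Mine3->Macon: 38 × £10 = £380
  Mine3->Vail: 18 × £3 = £54
  Mine4->Macon: 4 × £2 = £8
Total = 243 + 355 + 136 + 380 + 54 + 8 = £1176.
(Supply check: Mine1 ships 27; Mine2 ships 71; Mine3 ships 90; Mine4 ships 4.)

1176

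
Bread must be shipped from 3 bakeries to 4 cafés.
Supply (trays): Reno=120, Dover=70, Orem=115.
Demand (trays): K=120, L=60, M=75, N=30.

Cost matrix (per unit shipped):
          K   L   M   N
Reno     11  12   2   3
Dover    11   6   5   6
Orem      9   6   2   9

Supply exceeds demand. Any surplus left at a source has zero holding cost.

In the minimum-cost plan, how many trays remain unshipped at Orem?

0

An optimal plan:
  Reno->M: 75 × 2 = 150
  Reno->N: 30 × 3 = 90
  Dover->K: 5 × 11 = 55
  Dover->L: 60 × 6 = 360
  Orem->K: 115 × 9 = 1035
Total cost = 1690.
Orem ships 115 of its 115, leaving 0.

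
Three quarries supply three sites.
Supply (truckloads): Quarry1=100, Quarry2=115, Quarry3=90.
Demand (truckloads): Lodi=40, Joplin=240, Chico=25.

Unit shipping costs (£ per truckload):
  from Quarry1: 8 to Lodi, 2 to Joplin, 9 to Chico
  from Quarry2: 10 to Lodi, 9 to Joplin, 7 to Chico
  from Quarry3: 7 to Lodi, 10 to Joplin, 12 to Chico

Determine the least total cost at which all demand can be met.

A cheapest plan:
  Quarry1–Joplin: 100 × £2 = £200
  Quarry2–Joplin: 90 × £9 = £810
  Quarry2–Chico: 25 × £7 = £175
  Quarry3–Lodi: 40 × £7 = £280
  Quarry3–Joplin: 50 × £10 = £500
Total = 200 + 810 + 175 + 280 + 500 = £1965.

1965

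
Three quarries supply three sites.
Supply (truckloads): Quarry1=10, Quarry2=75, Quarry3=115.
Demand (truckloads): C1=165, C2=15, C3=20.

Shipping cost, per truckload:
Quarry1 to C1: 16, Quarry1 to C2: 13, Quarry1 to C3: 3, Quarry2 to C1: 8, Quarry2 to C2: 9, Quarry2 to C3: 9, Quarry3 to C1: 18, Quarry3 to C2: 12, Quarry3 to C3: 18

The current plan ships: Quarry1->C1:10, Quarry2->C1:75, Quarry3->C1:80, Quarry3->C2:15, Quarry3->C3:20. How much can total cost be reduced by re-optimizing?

130

Current plan cost = 10·16 + 75·8 + 80·18 + 15·12 + 20·18 = 2740.
Optimal plan:
  Quarry1->C3: 10 × 3 = 30
  Quarry2->C1: 75 × 8 = 600
  Quarry3->C1: 90 × 18 = 1620
  Quarry3->C2: 15 × 12 = 180
  Quarry3->C3: 10 × 18 = 180
Optimal cost = 2610.
Saving = 2740 − 2610 = 130.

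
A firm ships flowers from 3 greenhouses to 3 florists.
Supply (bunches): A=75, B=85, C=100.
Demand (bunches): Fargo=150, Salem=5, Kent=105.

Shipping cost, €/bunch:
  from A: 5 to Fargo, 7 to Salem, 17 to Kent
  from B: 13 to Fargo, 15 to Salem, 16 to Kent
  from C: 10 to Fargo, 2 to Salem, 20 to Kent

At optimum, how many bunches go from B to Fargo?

The minimum-cost plan:
  A–Fargo: 75 × €5 = €375
  B–Kent: 85 × €16 = €1360
  C–Fargo: 75 × €10 = €750
  C–Salem: 5 × €2 = €10
  C–Kent: 20 × €20 = €400
Total cost = €2895.
The route B→Fargo is not used.

0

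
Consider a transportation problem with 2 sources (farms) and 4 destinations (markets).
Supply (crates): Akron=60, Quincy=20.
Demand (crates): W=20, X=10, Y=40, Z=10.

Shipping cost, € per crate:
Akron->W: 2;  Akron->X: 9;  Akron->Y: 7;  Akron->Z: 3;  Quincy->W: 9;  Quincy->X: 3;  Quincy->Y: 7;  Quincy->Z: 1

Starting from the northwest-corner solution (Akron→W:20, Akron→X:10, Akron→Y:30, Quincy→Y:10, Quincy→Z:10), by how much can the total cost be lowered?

60

Current plan cost = 20·2 + 10·9 + 30·7 + 10·7 + 10·1 = €420.
Optimal plan:
  Akron to W: 20 × €2 = €40
  Akron to Y: 40 × €7 = €280
  Quincy to X: 10 × €3 = €30
  Quincy to Z: 10 × €1 = €10
Optimal cost = €360.
Saving = 420 − 360 = €60.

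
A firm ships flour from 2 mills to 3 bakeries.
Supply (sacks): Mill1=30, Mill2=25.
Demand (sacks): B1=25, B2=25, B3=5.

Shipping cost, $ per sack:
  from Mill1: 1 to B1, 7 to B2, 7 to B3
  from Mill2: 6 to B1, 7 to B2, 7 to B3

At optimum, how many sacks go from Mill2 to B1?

The minimum-cost plan:
  Mill1→B1: 25 × $1 = $25
  Mill1→B2: 5 × $7 = $35
  Mill2→B2: 20 × $7 = $140
  Mill2→B3: 5 × $7 = $35
Total cost = $235.
The route Mill2→B1 is not used.

0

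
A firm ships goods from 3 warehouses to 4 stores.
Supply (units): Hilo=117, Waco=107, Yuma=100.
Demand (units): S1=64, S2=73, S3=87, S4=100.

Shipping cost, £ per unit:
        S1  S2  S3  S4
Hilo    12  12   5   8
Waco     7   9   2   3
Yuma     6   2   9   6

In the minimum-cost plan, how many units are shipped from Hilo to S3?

87

The minimum-cost plan:
  Hilo to S3: 87 units
  Hilo to S4: 30 units
  Waco to S1: 37 units
  Waco to S4: 70 units
  Yuma to S1: 27 units
  Yuma to S2: 73 units
Total cost = £1452.
So Hilo→S3 carries 87 units.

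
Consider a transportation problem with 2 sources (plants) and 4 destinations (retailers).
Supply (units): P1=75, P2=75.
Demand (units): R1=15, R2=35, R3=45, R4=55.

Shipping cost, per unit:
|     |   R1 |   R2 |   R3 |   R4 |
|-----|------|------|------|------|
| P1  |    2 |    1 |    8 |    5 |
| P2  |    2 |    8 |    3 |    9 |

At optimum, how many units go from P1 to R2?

35

Optimal shipments:
  P1->R2: 35 × 1 = 35
  P1->R4: 40 × 5 = 200
  P2->R1: 15 × 2 = 30
  P2->R3: 45 × 3 = 135
  P2->R4: 15 × 9 = 135
Total cost = 535.
So P1→R2 carries 35 units.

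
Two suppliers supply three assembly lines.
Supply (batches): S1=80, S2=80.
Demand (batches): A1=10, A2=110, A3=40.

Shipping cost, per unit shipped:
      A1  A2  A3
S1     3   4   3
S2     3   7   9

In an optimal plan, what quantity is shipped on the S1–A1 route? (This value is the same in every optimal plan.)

0

Solving gives:
  S1 to A2: 40 × 4 = 160
  S1 to A3: 40 × 3 = 120
  S2 to A1: 10 × 3 = 30
  S2 to A2: 70 × 7 = 490
Total cost = 800.
The route S1→A1 is not used.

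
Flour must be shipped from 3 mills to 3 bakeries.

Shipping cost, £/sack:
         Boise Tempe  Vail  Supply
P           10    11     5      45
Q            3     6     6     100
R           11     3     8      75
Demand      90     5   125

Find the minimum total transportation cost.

One minimum-cost allocation:
  P→Vail: 45 × £5 = £225
  Q→Boise: 90 × £3 = £270
  Q→Vail: 10 × £6 = £60
  R→Tempe: 5 × £3 = £15
  R→Vail: 70 × £8 = £560
Total = 225 + 270 + 60 + 15 + 560 = £1130.
(Supply check: P ships 45; Q ships 100; R ships 75.)

1130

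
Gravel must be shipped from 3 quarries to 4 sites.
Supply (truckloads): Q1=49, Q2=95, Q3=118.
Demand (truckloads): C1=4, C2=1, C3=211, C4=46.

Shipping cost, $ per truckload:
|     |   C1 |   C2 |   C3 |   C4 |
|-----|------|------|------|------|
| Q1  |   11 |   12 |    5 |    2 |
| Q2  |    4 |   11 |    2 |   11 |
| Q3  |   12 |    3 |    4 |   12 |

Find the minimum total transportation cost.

One minimum-cost allocation:
  Q1→C3: 3 × $5 = $15
  Q1→C4: 46 × $2 = $92
  Q2→C1: 4 × $4 = $16
  Q2→C3: 91 × $2 = $182
  Q3→C2: 1 × $3 = $3
  Q3→C3: 117 × $4 = $468
Total = 15 + 92 + 16 + 182 + 3 + 468 = $776.
(Supply check: Q1 ships 49; Q2 ships 95; Q3 ships 118.)

776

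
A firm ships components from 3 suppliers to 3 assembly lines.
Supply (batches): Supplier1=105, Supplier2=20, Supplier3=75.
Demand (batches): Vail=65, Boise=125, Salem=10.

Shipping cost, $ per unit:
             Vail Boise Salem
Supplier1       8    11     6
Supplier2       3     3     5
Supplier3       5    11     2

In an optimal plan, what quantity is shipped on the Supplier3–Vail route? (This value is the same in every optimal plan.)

The minimum-cost plan:
  Supplier1→Boise: 105 × $11 = $1155
  Supplier2→Boise: 20 × $3 = $60
  Supplier3→Vail: 65 × $5 = $325
  Supplier3→Salem: 10 × $2 = $20
Total cost = $1560.
So Supplier3→Vail carries 65 batches.

65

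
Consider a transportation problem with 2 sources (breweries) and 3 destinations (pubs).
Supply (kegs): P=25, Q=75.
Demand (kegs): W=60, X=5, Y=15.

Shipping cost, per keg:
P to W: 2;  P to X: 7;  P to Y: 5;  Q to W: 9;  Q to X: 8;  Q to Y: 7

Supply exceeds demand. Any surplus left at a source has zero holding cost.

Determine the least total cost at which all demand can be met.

An optimal shipping plan:
  P->W: 25 × 2 = 50
  Q->W: 35 × 9 = 315
  Q->X: 5 × 8 = 40
  Q->Y: 15 × 7 = 105
Total = 50 + 315 + 40 + 105 = 510.
(Supply check: P ships 25; Q ships 55.)

510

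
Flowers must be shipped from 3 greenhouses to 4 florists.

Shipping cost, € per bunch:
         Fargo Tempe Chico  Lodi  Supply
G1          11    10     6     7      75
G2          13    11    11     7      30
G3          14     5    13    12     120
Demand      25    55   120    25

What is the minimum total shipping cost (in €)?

An optimal shipping plan:
  G1→Chico: 75 × €6 = €450
  G2→Chico: 5 × €11 = €55
  G2→Lodi: 25 × €7 = €175
  G3→Fargo: 25 × €14 = €350
  G3→Tempe: 55 × €5 = €275
  G3→Chico: 40 × €13 = €520
Total = 450 + 55 + 175 + 350 + 275 + 520 = €1825.

1825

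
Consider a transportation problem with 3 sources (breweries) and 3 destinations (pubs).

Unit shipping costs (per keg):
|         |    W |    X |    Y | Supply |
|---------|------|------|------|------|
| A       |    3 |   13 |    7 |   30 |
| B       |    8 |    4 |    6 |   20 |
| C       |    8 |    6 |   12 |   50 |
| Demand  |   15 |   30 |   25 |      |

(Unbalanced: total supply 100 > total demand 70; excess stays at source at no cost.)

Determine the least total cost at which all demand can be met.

370

A cheapest plan:
  A to W: 15 × 3 = 45
  A to Y: 15 × 7 = 105
  B to X: 10 × 4 = 40
  B to Y: 10 × 6 = 60
  C to X: 20 × 6 = 120
Total = 45 + 105 + 40 + 60 + 120 = 370.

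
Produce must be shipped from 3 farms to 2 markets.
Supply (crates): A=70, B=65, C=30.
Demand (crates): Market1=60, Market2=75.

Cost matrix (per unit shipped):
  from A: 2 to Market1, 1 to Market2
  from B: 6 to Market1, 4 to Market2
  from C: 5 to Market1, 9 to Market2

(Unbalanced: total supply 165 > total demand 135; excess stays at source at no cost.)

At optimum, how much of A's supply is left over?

Minimum-cost shipments:
  A–Market1: 30 × 2 = 60
  A–Market2: 40 × 1 = 40
  B–Market2: 35 × 4 = 140
  C–Market1: 30 × 5 = 150
Total cost = 390.
A ships 70 of its 70, leaving 0.

0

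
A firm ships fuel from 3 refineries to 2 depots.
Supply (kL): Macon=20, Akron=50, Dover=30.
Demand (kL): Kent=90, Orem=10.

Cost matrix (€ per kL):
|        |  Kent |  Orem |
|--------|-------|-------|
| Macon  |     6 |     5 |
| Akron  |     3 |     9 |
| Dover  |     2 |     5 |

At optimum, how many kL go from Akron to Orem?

0

Solving gives:
  Macon to Kent: 10 × €6 = €60
  Macon to Orem: 10 × €5 = €50
  Akron to Kent: 50 × €3 = €150
  Dover to Kent: 30 × €2 = €60
Total cost = €320.
The route Akron→Orem is not used.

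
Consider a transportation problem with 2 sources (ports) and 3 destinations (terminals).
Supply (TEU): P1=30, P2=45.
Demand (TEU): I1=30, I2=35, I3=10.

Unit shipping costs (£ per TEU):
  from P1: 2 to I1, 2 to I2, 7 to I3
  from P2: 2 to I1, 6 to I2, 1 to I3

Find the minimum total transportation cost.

A cheapest plan:
  P1 to I2: 30 TEU
  P2 to I1: 30 TEU
  P2 to I2: 5 TEU
  P2 to I3: 10 TEU
Total cost = £160.

160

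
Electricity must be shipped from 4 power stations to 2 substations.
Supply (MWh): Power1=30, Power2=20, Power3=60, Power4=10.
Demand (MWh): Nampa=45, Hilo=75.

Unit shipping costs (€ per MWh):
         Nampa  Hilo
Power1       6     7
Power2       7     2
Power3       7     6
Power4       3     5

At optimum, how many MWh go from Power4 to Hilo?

Solving gives:
  Power1–Nampa: 30 MWh
  Power2–Hilo: 20 MWh
  Power3–Nampa: 5 MWh
  Power3–Hilo: 55 MWh
  Power4–Nampa: 10 MWh
Total cost = €615.
The route Power4→Hilo is not used.

0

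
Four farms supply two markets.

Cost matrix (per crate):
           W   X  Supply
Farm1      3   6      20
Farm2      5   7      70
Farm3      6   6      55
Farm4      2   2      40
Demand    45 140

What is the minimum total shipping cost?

A cheapest plan:
  Farm1->W: 20 × 3 = 60
  Farm2->W: 25 × 5 = 125
  Farm2->X: 45 × 7 = 315
  Farm3->X: 55 × 6 = 330
  Farm4->X: 40 × 2 = 80
Total = 60 + 125 + 315 + 330 + 80 = 910.
(Supply check: Farm1 ships 20; Farm2 ships 70; Farm3 ships 55; Farm4 ships 40.)

910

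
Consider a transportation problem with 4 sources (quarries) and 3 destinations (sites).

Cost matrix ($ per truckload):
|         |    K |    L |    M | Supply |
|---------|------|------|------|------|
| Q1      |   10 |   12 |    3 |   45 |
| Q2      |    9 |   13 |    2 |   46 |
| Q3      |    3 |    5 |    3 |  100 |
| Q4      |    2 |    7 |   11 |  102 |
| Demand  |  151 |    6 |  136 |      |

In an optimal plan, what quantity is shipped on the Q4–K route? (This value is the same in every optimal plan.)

102

Optimal shipments:
  Q1 to M: 45 truckloads
  Q2 to M: 46 truckloads
  Q3 to K: 49 truckloads
  Q3 to L: 6 truckloads
  Q3 to M: 45 truckloads
  Q4 to K: 102 truckloads
Total cost = $743.
So Q4→K carries 102 truckloads.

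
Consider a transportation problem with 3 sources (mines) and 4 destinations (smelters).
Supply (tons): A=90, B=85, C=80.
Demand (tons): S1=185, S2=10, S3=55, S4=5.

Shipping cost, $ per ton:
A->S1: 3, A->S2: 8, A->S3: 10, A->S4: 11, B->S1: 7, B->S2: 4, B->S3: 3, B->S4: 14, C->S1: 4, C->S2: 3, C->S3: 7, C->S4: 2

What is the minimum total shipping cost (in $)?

One minimum-cost allocation:
  A to S1: 90 × $3 = $270
  B to S1: 20 × $7 = $140
  B to S2: 10 × $4 = $40
  B to S3: 55 × $3 = $165
  C to S1: 75 × $4 = $300
  C to S4: 5 × $2 = $10
Total = 270 + 140 + 40 + 165 + 300 + 10 = $925.

925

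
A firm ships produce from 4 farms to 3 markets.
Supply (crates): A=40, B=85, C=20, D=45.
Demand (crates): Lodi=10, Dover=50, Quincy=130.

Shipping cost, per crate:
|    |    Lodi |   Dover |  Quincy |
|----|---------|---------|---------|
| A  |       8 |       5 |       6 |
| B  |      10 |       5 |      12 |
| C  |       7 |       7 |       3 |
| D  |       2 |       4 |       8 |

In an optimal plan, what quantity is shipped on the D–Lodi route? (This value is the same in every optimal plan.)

Optimal shipments:
  A->Quincy: 40 crates
  B->Dover: 50 crates
  B->Quincy: 35 crates
  C->Quincy: 20 crates
  D->Lodi: 10 crates
  D->Quincy: 35 crates
Total cost = 1270.
So D→Lodi carries 10 crates.

10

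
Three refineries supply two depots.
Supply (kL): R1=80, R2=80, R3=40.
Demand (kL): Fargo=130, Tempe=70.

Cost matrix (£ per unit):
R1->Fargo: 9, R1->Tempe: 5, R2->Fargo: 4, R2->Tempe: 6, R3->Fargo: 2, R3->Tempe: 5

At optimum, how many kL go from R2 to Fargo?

80

The minimum-cost plan:
  R1->Fargo: 10 × £9 = £90
  R1->Tempe: 70 × £5 = £350
  R2->Fargo: 80 × £4 = £320
  R3->Fargo: 40 × £2 = £80
Total cost = £840.
So R2→Fargo carries 80 kL.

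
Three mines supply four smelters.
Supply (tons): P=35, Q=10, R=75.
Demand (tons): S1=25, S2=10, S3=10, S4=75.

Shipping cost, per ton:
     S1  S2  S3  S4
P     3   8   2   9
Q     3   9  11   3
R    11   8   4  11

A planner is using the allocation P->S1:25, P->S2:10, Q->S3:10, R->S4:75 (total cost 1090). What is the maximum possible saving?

170

Current plan cost = 25·3 + 10·8 + 10·11 + 75·11 = 1090.
Optimal plan:
  P to S1: 25 × 3 = 75
  P to S4: 10 × 9 = 90
  Q to S4: 10 × 3 = 30
  R to S2: 10 × 8 = 80
  R to S3: 10 × 4 = 40
  R to S4: 55 × 11 = 605
Optimal cost = 920.
Saving = 1090 − 920 = 170.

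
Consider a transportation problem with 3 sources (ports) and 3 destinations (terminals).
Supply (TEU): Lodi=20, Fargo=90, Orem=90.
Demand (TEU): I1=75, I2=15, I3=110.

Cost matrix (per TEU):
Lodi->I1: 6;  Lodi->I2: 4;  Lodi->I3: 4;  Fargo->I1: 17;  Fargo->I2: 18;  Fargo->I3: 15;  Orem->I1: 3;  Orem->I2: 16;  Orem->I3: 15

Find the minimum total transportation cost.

An optimal shipping plan:
  Lodi->I2: 15 TEU
  Lodi->I3: 5 TEU
  Fargo->I3: 90 TEU
  Orem->I1: 75 TEU
  Orem->I3: 15 TEU
Total cost = 1880.

1880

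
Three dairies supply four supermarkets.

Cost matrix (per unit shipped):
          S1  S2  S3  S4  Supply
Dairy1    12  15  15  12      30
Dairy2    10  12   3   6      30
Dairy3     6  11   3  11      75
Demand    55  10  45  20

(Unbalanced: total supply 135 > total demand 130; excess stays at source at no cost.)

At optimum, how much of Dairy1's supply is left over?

An optimal plan:
  Dairy1–S2: 10 × 15 = 150
  Dairy1–S4: 15 × 12 = 180
  Dairy2–S3: 25 × 3 = 75
  Dairy2–S4: 5 × 6 = 30
  Dairy3–S1: 55 × 6 = 330
  Dairy3–S3: 20 × 3 = 60
Total cost = 825.
Dairy1 ships 25 of its 30, leaving 5.

5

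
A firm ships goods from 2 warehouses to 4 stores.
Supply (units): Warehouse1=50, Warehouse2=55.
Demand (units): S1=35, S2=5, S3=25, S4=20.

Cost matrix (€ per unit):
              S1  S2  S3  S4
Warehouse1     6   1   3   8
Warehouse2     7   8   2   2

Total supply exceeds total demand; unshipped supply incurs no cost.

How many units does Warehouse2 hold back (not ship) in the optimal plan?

10

An optimal plan:
  Warehouse1 to S1: 35 × €6 = €210
  Warehouse1 to S2: 5 × €1 = €5
  Warehouse2 to S3: 25 × €2 = €50
  Warehouse2 to S4: 20 × €2 = €40
Total cost = €305.
Warehouse2 ships 45 of its 55, leaving 10.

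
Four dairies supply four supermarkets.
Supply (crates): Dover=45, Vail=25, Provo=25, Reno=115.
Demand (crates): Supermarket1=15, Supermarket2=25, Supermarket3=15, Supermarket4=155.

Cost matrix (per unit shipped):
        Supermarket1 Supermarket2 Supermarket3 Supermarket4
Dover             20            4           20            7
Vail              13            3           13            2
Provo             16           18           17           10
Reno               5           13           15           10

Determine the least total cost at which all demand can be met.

1690

A cheapest plan:
  Dover→Supermarket2: 25 × 4 = 100
  Dover→Supermarket4: 20 × 7 = 140
  Vail→Supermarket4: 25 × 2 = 50
  Provo→Supermarket4: 25 × 10 = 250
  Reno→Supermarket1: 15 × 5 = 75
  Reno→Supermarket3: 15 × 15 = 225
  Reno→Supermarket4: 85 × 10 = 850
Total = 100 + 140 + 50 + 250 + 75 + 225 + 850 = 1690.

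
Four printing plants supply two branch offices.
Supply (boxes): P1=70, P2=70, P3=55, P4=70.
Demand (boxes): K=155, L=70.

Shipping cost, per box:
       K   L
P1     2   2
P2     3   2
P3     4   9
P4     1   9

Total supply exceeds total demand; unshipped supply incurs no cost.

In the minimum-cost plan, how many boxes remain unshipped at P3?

Minimum-cost shipments:
  P1→K: 70 × 2 = 140
  P2→L: 70 × 2 = 140
  P3→K: 15 × 4 = 60
  P4→K: 70 × 1 = 70
Total cost = 410.
P3 ships 15 of its 55, leaving 40.

40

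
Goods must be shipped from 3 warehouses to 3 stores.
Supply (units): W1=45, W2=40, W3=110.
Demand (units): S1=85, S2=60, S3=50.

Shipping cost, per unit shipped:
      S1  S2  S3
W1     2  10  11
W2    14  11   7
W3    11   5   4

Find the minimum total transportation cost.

An optimal shipping plan:
  W1->S1: 45 × 2 = 90
  W2->S1: 40 × 14 = 560
  W3->S2: 60 × 5 = 300
  W3->S3: 50 × 4 = 200
Total = 90 + 560 + 300 + 200 = 1150.
(Supply check: W1 ships 45; W2 ships 40; W3 ships 110.)

1150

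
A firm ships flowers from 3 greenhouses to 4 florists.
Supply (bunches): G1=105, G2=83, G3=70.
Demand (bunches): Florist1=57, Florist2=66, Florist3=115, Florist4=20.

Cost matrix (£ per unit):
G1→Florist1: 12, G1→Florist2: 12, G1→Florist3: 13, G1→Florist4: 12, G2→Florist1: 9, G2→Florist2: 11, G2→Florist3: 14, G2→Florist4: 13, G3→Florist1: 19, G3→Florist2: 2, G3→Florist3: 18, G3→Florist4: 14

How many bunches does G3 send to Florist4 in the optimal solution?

4

The minimum-cost plan:
  G1–Florist3: 89 bunches
  G1–Florist4: 16 bunches
  G2–Florist1: 57 bunches
  G2–Florist3: 26 bunches
  G3–Florist2: 66 bunches
  G3–Florist4: 4 bunches
Total cost = £2414.
So G3→Florist4 carries 4 bunches.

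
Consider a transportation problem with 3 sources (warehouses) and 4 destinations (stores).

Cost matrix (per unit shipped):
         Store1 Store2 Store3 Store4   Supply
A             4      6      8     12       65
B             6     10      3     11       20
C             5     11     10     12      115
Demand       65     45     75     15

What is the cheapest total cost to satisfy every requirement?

1345

An optimal shipping plan:
  A to Store2: 45 × 6 = 270
  A to Store3: 20 × 8 = 160
  B to Store3: 20 × 3 = 60
  C to Store1: 65 × 5 = 325
  C to Store3: 35 × 10 = 350
  C to Store4: 15 × 12 = 180
Total = 270 + 160 + 60 + 325 + 350 + 180 = 1345.
(Supply check: A ships 65; B ships 20; C ships 115.)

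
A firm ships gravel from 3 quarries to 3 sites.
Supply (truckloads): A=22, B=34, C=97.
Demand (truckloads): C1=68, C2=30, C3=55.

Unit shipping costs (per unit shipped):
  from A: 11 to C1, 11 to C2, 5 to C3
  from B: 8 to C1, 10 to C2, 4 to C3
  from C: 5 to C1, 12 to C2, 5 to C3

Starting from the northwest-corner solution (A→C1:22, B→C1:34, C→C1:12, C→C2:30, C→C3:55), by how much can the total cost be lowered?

Current plan cost = 22·11 + 34·8 + 12·5 + 30·12 + 55·5 = 1209.
Optimal plan:
  A to C2: 22 × 11 = 242
  B to C2: 8 × 10 = 80
  B to C3: 26 × 4 = 104
  C to C1: 68 × 5 = 340
  C to C3: 29 × 5 = 145
Optimal cost = 911.
Saving = 1209 − 911 = 298.

298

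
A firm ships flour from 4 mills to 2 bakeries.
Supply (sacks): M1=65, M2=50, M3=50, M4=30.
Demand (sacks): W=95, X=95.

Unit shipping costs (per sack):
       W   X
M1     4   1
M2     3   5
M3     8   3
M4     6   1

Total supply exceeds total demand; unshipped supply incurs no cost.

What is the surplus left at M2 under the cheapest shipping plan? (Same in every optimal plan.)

An optimal plan:
  M1→W: 45 × 4 = 180
  M1→X: 20 × 1 = 20
  M2→W: 50 × 3 = 150
  M3→X: 45 × 3 = 135
  M4→X: 30 × 1 = 30
Total cost = 515.
M2 ships 50 of its 50, leaving 0.

0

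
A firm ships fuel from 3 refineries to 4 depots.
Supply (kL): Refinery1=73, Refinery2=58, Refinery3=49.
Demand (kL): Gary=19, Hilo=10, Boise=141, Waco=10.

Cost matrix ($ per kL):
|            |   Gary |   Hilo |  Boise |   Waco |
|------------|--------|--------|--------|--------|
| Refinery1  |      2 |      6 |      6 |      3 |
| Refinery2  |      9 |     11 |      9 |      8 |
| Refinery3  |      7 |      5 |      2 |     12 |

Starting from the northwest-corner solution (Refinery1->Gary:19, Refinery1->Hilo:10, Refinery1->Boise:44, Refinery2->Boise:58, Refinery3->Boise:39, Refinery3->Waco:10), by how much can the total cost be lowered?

130

Current plan cost = 19·2 + 10·6 + 44·6 + 58·9 + 39·2 + 10·12 = $1082.
Optimal plan:
  Refinery1->Gary: 19 × $2 = $38
  Refinery1->Hilo: 10 × $6 = $60
  Refinery1->Boise: 34 × $6 = $204
  Refinery1->Waco: 10 × $3 = $30
  Refinery2->Boise: 58 × $9 = $522
  Refinery3->Boise: 49 × $2 = $98
Optimal cost = $952.
Saving = 1082 − 952 = $130.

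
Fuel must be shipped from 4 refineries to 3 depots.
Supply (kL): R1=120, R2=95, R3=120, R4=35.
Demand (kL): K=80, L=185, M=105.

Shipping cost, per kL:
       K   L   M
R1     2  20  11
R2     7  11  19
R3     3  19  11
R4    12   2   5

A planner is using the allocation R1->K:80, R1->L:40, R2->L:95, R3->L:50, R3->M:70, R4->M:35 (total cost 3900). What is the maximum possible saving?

Current plan cost = 80·2 + 40·20 + 95·11 + 50·19 + 70·11 + 35·5 = 3900.
Optimal plan:
  R1->K: 80 × 2 = 160
  R1->M: 40 × 11 = 440
  R2->L: 95 × 11 = 1045
  R3->L: 55 × 19 = 1045
  R3->M: 65 × 11 = 715
  R4->L: 35 × 2 = 70
Optimal cost = 3475.
Saving = 3900 − 3475 = 425.

425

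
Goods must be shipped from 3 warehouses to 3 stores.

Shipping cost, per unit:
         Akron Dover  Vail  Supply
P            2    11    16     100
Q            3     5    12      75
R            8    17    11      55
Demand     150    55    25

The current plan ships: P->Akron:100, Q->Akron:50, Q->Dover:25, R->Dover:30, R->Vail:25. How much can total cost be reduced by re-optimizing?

Current plan cost = 100·2 + 50·3 + 25·5 + 30·17 + 25·11 = 1260.
Optimal plan:
  P->Akron: 100 × 2 = 200
  Q->Akron: 20 × 3 = 60
  Q->Dover: 55 × 5 = 275
  R->Akron: 30 × 8 = 240
  R->Vail: 25 × 11 = 275
Optimal cost = 1050.
Saving = 1260 − 1050 = 210.

210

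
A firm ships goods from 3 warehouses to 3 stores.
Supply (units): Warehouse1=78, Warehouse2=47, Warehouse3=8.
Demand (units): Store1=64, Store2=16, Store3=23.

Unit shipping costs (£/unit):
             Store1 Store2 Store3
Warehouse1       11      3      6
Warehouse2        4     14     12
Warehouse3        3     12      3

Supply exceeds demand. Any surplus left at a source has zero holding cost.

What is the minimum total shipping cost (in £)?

497

A cheapest plan:
  Warehouse1 to Store1: 9 units
  Warehouse1 to Store2: 16 units
  Warehouse1 to Store3: 23 units
  Warehouse2 to Store1: 47 units
  Warehouse3 to Store1: 8 units
Total cost = £497.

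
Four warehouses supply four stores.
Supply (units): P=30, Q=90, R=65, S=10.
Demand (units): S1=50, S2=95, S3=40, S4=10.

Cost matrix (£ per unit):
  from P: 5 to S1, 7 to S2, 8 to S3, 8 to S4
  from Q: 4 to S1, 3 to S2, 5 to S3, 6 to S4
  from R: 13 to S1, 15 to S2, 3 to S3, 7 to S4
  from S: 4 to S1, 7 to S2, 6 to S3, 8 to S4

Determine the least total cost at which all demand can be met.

Optimal allocation:
  P→S1: 25 units
  P→S2: 5 units
  Q→S2: 90 units
  R→S1: 15 units
  R→S3: 40 units
  R→S4: 10 units
  S→S1: 10 units
Total cost = £855.
(Supply check: P ships 30; Q ships 90; R ships 65; S ships 10.)

855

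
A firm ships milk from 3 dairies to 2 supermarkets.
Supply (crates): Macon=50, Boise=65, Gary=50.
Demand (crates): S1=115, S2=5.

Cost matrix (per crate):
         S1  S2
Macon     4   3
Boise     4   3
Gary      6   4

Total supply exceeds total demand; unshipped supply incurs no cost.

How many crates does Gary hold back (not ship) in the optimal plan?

Minimum-cost shipments:
  Macon to S1: 50 × 4 = 200
  Boise to S1: 65 × 4 = 260
  Gary to S2: 5 × 4 = 20
Total cost = 480.
Gary ships 5 of its 50, leaving 45.

45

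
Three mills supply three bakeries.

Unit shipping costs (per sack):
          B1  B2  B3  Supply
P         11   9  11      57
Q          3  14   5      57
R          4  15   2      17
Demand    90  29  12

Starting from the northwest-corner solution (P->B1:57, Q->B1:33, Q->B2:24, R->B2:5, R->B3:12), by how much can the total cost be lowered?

377

Current plan cost = 57·11 + 33·3 + 24·14 + 5·15 + 12·2 = 1161.
Optimal plan:
  P->B1: 28 × 11 = 308
  P->B2: 29 × 9 = 261
  Q->B1: 57 × 3 = 171
  R->B1: 5 × 4 = 20
  R->B3: 12 × 2 = 24
Optimal cost = 784.
Saving = 1161 − 784 = 377.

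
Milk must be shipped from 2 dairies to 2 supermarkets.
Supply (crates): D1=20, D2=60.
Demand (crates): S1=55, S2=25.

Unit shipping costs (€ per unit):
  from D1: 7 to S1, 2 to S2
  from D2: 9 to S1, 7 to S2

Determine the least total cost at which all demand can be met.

Optimal allocation:
  D1->S2: 20 crates
  D2->S1: 55 crates
  D2->S2: 5 crates
Total cost = €570.
(Supply check: D1 ships 20; D2 ships 60.)

570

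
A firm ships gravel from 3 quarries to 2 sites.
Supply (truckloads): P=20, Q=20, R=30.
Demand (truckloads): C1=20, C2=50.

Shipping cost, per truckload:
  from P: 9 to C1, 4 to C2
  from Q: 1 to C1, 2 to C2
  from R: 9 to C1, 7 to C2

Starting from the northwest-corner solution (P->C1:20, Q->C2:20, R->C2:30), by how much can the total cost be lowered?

Current plan cost = 20·9 + 20·2 + 30·7 = 430.
Optimal plan:
  P→C2: 20 × 4 = 80
  Q→C1: 20 × 1 = 20
  R→C2: 30 × 7 = 210
Optimal cost = 310.
Saving = 430 − 310 = 120.

120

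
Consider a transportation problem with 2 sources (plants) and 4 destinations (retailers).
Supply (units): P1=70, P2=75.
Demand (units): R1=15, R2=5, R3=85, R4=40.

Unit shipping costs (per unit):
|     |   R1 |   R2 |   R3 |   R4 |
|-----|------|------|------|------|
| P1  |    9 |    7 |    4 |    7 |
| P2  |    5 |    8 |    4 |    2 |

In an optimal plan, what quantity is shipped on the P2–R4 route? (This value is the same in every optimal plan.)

40

The minimum-cost plan:
  P1->R2: 5 × 7 = 35
  P1->R3: 65 × 4 = 260
  P2->R1: 15 × 5 = 75
  P2->R3: 20 × 4 = 80
  P2->R4: 40 × 2 = 80
Total cost = 530.
So P2→R4 carries 40 units.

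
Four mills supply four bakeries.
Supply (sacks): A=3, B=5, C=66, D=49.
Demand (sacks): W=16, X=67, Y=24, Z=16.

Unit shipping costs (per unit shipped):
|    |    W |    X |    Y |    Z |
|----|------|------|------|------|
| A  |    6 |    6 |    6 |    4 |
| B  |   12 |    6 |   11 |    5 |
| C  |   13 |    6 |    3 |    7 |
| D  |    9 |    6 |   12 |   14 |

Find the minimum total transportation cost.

A cheapest plan:
  A→Z: 3 × 4 = 12
  B→Z: 5 × 5 = 25
  C→X: 34 × 6 = 204
  C→Y: 24 × 3 = 72
  C→Z: 8 × 7 = 56
  D→W: 16 × 9 = 144
  D→X: 33 × 6 = 198
Total = 12 + 25 + 204 + 72 + 56 + 144 + 198 = 711.

711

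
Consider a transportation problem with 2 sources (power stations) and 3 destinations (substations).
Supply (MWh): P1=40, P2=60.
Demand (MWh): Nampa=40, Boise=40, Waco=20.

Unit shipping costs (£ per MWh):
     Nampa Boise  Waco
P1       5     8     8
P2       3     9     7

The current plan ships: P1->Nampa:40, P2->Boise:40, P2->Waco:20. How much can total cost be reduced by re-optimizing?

120

Current plan cost = 40·5 + 40·9 + 20·7 = £700.
Optimal plan:
  P1–Boise: 40 × £8 = £320
  P2–Nampa: 40 × £3 = £120
  P2–Waco: 20 × £7 = £140
Optimal cost = £580.
Saving = 700 − 580 = £120.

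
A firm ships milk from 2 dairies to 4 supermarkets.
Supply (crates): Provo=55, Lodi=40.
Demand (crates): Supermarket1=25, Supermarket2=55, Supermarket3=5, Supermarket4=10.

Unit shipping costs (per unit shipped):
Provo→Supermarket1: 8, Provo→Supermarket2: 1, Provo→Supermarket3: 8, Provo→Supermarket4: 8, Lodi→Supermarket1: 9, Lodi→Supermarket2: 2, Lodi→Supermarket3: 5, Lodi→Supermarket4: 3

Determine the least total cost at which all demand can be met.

335

Optimal allocation:
  Provo to Supermarket1: 25 × 8 = 200
  Provo to Supermarket2: 30 × 1 = 30
  Lodi to Supermarket2: 25 × 2 = 50
  Lodi to Supermarket3: 5 × 5 = 25
  Lodi to Supermarket4: 10 × 3 = 30
Total = 200 + 30 + 50 + 25 + 30 = 335.
(Supply check: Provo ships 55; Lodi ships 40.)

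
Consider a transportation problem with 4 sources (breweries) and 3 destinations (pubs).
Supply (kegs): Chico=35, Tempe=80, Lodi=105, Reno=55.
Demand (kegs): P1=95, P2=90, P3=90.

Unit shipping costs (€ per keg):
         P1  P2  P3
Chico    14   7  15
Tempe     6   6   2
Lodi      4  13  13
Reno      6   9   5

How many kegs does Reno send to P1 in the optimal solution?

0

The minimum-cost plan:
  Chico→P2: 35 × €7 = €245
  Tempe→P2: 45 × €6 = €270
  Tempe→P3: 35 × €2 = €70
  Lodi→P1: 95 × €4 = €380
  Lodi→P2: 10 × €13 = €130
  Reno→P3: 55 × €5 = €275
Total cost = €1370.
The route Reno→P1 is not used.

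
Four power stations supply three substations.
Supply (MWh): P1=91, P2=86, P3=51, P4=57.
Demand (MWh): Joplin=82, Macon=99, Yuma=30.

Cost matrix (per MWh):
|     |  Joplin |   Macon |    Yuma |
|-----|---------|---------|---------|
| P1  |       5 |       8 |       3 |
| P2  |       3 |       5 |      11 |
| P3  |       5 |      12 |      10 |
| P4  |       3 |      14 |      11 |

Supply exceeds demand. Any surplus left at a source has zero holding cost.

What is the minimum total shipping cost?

One minimum-cost allocation:
  P1 to Macon: 13 × 8 = 104
  P1 to Yuma: 30 × 3 = 90
  P2 to Macon: 86 × 5 = 430
  P3 to Joplin: 25 × 5 = 125
  P4 to Joplin: 57 × 3 = 171
Total = 104 + 90 + 430 + 125 + 171 = 920.

920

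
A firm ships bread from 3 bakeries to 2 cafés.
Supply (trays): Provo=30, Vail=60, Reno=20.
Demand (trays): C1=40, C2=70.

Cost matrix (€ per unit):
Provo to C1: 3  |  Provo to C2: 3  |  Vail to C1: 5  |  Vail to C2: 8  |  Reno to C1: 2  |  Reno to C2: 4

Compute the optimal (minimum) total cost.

530

An optimal shipping plan:
  Provo->C2: 30 trays
  Vail->C1: 40 trays
  Vail->C2: 20 trays
  Reno->C2: 20 trays
Total cost = €530.
(Supply check: Provo ships 30; Vail ships 60; Reno ships 20.)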